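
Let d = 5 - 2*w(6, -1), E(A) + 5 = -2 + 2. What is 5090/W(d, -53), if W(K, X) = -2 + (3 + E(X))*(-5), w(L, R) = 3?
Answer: 2545/4 ≈ 636.25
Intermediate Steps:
E(A) = -5 (E(A) = -5 + (-2 + 2) = -5 + 0 = -5)
d = -1 (d = 5 - 2*3 = 5 - 6 = -1)
W(K, X) = 8 (W(K, X) = -2 + (3 - 5)*(-5) = -2 - 2*(-5) = -2 + 10 = 8)
5090/W(d, -53) = 5090/8 = 5090*(⅛) = 2545/4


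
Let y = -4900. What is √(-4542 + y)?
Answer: I*√9442 ≈ 97.17*I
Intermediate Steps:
√(-4542 + y) = √(-4542 - 4900) = √(-9442) = I*√9442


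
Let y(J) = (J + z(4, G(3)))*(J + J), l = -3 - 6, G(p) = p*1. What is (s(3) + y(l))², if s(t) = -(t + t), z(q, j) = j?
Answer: 10404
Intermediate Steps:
G(p) = p
l = -9
y(J) = 2*J*(3 + J) (y(J) = (J + 3)*(J + J) = (3 + J)*(2*J) = 2*J*(3 + J))
s(t) = -2*t
(s(3) + y(l))² = (-2*3 + 2*(-9)*(3 - 9))² = (-6 + 2*(-9)*(-6))² = (-6 + 108)² = 102² = 10404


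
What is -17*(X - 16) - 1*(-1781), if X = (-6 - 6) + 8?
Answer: 2121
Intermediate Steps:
X = -4 (X = -12 + 8 = -4)
-17*(X - 16) - 1*(-1781) = -17*(-4 - 16) - 1*(-1781) = -17*(-20) + 1781 = 340 + 1781 = 2121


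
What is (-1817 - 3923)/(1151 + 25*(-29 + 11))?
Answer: -5740/701 ≈ -8.1883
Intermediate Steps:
(-1817 - 3923)/(1151 + 25*(-29 + 11)) = -5740/(1151 + 25*(-18)) = -5740/(1151 - 450) = -5740/701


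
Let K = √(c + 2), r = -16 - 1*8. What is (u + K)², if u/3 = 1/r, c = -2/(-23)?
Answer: 3095/1472 - √69/23 ≈ 1.7414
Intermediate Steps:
c = 2/23 (c = -2*(-1/23) = 2/23 ≈ 0.086957)
r = -24 (r = -16 - 8 = -24)
K = 4*√69/23 (K = √(2/23 + 2) = √(48/23) = 4*√69/23 ≈ 1.4446)
u = -⅛ (u = 3/(-24) = 3*(-1/24) = -⅛ ≈ -0.12500)
(u + K)² = (-⅛ + 4*√69/23)²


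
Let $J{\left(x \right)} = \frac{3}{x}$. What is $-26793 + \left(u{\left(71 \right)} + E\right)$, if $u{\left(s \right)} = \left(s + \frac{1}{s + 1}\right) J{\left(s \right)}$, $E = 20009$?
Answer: $- \frac{11554823}{1704} \approx -6781.0$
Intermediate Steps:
$u{\left(s \right)} = \frac{3 \left(s + \frac{1}{1 + s}\right)}{s}$ ($u{\left(s \right)} = \left(s + \frac{1}{s + 1}\right) \frac{3}{s} = \left(s + \frac{1}{1 + s}\right) \frac{3}{s} = \frac{3 \left(s + \frac{1}{1 + s}\right)}{s}$)
$-26793 + \left(u{\left(71 \right)} + E\right) = -26793 + \left(\frac{3 \left(1 + 71 + 71^{2}\right)}{71 \left(1 + 71\right)} + 20009\right) = -26793 + \left(3 \cdot \frac{1}{71} \cdot \frac{1}{72} \left(1 + 71 + 5041\right) + 20009\right) = -26793 + \left(3 \cdot \frac{1}{71} \cdot \frac{1}{72} \cdot 5113 + 20009\right) = -26793 + \left(\frac{5113}{1704} + 20009\right) = -26793 + \frac{34100449}{1704} = - \frac{11554823}{1704}$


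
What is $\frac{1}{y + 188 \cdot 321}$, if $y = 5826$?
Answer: $\frac{1}{66174} \approx 1.5112 \cdot 10^{-5}$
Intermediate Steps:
$\frac{1}{y + 188 \cdot 321} = \frac{1}{5826 + 188 \cdot 321} = \frac{1}{5826 + 60348} = \frac{1}{66174}$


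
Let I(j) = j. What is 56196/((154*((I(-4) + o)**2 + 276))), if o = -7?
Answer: 4014/4367 ≈ 0.91917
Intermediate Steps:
56196/((154*((I(-4) + o)**2 + 276))) = 56196/((154*((-4 - 7)**2 + 276))) = 56196/((154*((-11)**2 + 276))) = 56196/((154*(121 + 276))) = 56196/((154*397)) = 56196/61138 = 56196*(1/61138) = 4014/4367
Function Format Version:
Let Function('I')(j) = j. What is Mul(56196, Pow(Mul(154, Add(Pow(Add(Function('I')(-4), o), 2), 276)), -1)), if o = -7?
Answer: Rational(4014, 4367) ≈ 0.91917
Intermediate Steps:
Mul(56196, Pow(Mul(154, Add(Pow(Add(Function('I')(-4), o), 2), 276)), -1)) = Mul(56196, Pow(Mul(154, Add(Pow(Add(-4, -7), 2), 276)), -1)) = Mul(56196, Pow(Mul(154, Add(Pow(-11, 2), 276)), -1)) = Mul(56196, Pow(Mul(154, Add(121, 276)), -1)) = Mul(56196, Pow(Mul(154, 397), -1)) = Mul(56196, Pow(61138, -1)) = Mul(56196, Rational(1, 61138)) = Rational(4014, 4367)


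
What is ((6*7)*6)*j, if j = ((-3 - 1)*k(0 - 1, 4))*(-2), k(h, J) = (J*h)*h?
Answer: 8064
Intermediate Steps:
k(h, J) = J*h²
j = 32 (j = ((-3 - 1)*(4*(0 - 1)²))*(-2) = -16*(-1)²*(-2) = -16*(-2) = 32)
((6*7)*6)*j = ((6*7)*6)*32 = (42*6)*32 = 252*32 = 8064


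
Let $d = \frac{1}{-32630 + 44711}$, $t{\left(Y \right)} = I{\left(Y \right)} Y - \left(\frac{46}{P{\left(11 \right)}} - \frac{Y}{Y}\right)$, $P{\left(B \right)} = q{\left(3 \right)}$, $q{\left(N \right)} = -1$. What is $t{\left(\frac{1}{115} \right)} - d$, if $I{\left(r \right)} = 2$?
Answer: $\frac{65321852}{1389315} \approx 47.017$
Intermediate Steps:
$P{\left(B \right)} = -1$
$t{\left(Y \right)} = 47 + 2 Y$ ($t{\left(Y \right)} = 2 Y + \left(- \frac{46}{-1} + \frac{Y}{Y}\right) = 2 Y + \left(\left(-46\right) \left(-1\right) + 1\right) = 2 Y + \left(46 + 1\right) = 2 Y + 47 = 47 + 2 Y$)
$d = \frac{1}{12081} \approx 8.2775 \cdot 10^{-5}$
$t{\left(\frac{1}{115} \right)} - d = \left(47 + \frac{2}{115}\right) - \frac{1}{12081} = \frac{5407}{115} - \frac{1}{12081} = \frac{65321852}{1389315}$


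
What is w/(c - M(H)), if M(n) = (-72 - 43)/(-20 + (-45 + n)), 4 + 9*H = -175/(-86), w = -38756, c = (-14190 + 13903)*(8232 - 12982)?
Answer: -489091031/17203851935 ≈ -0.028429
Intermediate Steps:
c = 1363250 (c = -287*(-4750) = 1363250)
H = -169/774 (H = -4/9 + (-175/(-86))/9 = -4/9 + (-175*(-1/86))/9 = -4/9 + (⅑)*(175/86) = -4/9 + 175/774 = -169/774 ≈ -0.21835)
M(n) = -115/(-65 + n)
w/(c - M(H)) = -38756/(1363250 - (-115)/(-65 - 169/774)) = -38756/(1363250 - (-115)/(-50479/774)) = -38756/(1363250 - (-115)*(-774)/50479) = -38756/(1363250 - 1*89010/50479) = -38756/(1363250 - 89010/50479) = -38756/68815407740/50479 = -38756*50479/68815407740 = -489091031/17203851935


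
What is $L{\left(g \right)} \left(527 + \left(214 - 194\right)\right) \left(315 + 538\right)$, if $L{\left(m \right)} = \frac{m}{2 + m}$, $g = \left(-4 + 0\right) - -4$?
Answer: $0$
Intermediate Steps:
$g = 0$ ($g = -4 + 4 = 0$)
$L{\left(g \right)} \left(527 + \left(214 - 194\right)\right) \left(315 + 538\right) = \frac{0}{2 + 0} \left(527 + \left(214 - 194\right)\right) \left(315 + 538\right) = \frac{0}{2} \left(527 + \left(214 - 194\right)\right) 853 = 0 \cdot \frac{1}{2} \left(527 + 20\right) 853 = 0 \cdot 547 \cdot 853 = 0 \cdot 466591 = 0$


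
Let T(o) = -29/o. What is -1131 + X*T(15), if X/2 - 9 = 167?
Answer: -27173/15 ≈ -1811.5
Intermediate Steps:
X = 352 (X = 18 + 2*167 = 18 + 334 = 352)
-1131 + X*T(15) = -1131 + 352*(-29/15) = -1131 - 10208/15 = -27173/15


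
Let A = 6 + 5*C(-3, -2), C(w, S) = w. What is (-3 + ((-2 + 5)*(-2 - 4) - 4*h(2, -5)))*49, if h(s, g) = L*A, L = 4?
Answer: 6027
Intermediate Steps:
A = -9 (A = 6 + 5*(-3) = 6 - 15 = -9)
h(s, g) = -36 (h(s, g) = 4*(-9) = -36)
(-3 + ((-2 + 5)*(-2 - 4) - 4*h(2, -5)))*49 = (-3 + ((-2 + 5)*(-2 - 4) - 4*(-36)))*49 = (-3 + (3*(-6) + 144))*49 = (-3 + (-18 + 144))*49 = (-3 + 126)*49 = 123*49 = 6027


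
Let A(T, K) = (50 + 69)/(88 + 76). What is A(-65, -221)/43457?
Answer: 119/7126948 ≈ 1.6697e-5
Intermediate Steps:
A(T, K) = 119/164
A(-65, -221)/43457 = (119/164)/43457 = (119/164)*(1/43457) = 119/7126948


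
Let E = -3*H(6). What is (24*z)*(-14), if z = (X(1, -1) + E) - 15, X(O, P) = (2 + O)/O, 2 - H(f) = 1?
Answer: 5040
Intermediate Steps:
H(f) = 1 (H(f) = 2 - 1*1 = 2 - 1 = 1)
X(O, P) = (2 + O)/O
E = -3 (E = -3*1 = -3)
z = -15 (z = ((2 + 1)/1 - 3) - 15 = (1*3 - 3) - 15 = (3 - 3) - 15 = 0 - 15 = -15)
(24*z)*(-14) = (24*(-15))*(-14) = -360*(-14) = 5040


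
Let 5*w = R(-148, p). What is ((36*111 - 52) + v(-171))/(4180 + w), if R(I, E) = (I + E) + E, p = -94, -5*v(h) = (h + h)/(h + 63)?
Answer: 118301/123384 ≈ 0.95880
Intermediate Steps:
v(h) = -2*h/(5*(63 + h)) (v(h) = -(h + h)/(5*(h + 63)) = -2*h/(5*(63 + h)))
R(I, E) = I + 2*E (R(I, E) = (E + I) + E = I + 2*E)
w = -336/5 (w = (-148 + 2*(-94))/5 = (-148 - 188)/5 = (1/5)*(-336) = -336/5 ≈ -67.200)
((36*111 - 52) + v(-171))/(4180 + w) = ((36*111 - 52) - 2*(-171)/(315 + 5*(-171)))/(4180 - 336/5) = ((3996 - 52) - 2*(-171)/(315 - 855))/(20564/5) = (3944 - 2*(-171)/(-540))*(5/20564) = (3944 - 2*(-171)*(-1/540))*(5/20564) = (3944 - 19/30)*(5/20564) = (118301/30)*(5/20564) = 118301/123384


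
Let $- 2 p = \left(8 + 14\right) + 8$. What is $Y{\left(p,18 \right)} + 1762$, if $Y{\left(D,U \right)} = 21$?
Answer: $1783$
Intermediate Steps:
$p = -15$ ($p = - \frac{\left(8 + 14\right) + 8}{2} = - \frac{22 + 8}{2} = \left(- \frac{1}{2}\right) 30 = -15$)
$Y{\left(p,18 \right)} + 1762 = 21 + 1762 = 1783$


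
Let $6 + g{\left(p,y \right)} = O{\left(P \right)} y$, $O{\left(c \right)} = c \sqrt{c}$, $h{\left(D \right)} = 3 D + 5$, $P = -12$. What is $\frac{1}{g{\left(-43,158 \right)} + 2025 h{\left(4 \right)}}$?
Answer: $\frac{11473}{409268451} + \frac{1264 i \sqrt{3}}{409268451} \approx 2.8033 \cdot 10^{-5} + 5.3493 \cdot 10^{-6} i$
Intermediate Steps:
$h{\left(D \right)} = 5 + 3 D$
$O{\left(c \right)} = c^{\frac{3}{2}}$
$g{\left(p,y \right)} = -6 - 24 i y \sqrt{3}$ ($g{\left(p,y \right)} = -6 + \left(-12\right)^{\frac{3}{2}} y = -6 + - 24 i \sqrt{3} y = -6 - 24 i y \sqrt{3}$)
$\frac{1}{g{\left(-43,158 \right)} + 2025 h{\left(4 \right)}} = \frac{1}{\left(-6 - 24 i 158 \sqrt{3}\right) + 2025 \left(5 + 3 \cdot 4\right)} = \frac{1}{\left(-6 - 3792 i \sqrt{3}\right) + 2025 \left(5 + 12\right)} = \frac{1}{\left(-6 - 3792 i \sqrt{3}\right) + 2025 \cdot 17} = \frac{1}{\left(-6 - 3792 i \sqrt{3}\right) + 34425} = \frac{1}{34419 - 3792 i \sqrt{3}}$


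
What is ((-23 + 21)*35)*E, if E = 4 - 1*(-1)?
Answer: -350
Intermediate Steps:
E = 5 (E = 4 + 1 = 5)
((-23 + 21)*35)*E = ((-23 + 21)*35)*5 = -2*35*5 = -70*5 = -350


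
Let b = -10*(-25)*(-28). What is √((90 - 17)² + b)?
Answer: I*√1671 ≈ 40.878*I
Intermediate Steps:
b = -7000 (b = 250*(-28) = -7000)
√((90 - 17)² + b) = √((90 - 17)² - 7000) = √(73² - 7000) = √(5329 - 7000) = √(-1671) = I*√1671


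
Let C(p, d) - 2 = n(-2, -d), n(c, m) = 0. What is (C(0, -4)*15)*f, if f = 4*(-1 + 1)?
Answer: 0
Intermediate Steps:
C(p, d) = 2 (C(p, d) = 2 + 0 = 2)
f = 0 (f = 4*0 = 0)
(C(0, -4)*15)*f = (2*15)*0 = 30*0 = 0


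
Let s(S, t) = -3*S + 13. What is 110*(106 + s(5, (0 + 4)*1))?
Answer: 11440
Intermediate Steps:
s(S, t) = 13 - 3*S
110*(106 + s(5, (0 + 4)*1)) = 110*(106 + (13 - 3*5)) = 110*(106 + (13 - 15)) = 110*(106 - 2) = 110*104 = 11440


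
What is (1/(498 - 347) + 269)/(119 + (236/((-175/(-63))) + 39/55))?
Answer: 2792625/2124721 ≈ 1.3143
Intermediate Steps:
(1/(498 - 347) + 269)/(119 + (236/((-175/(-63))) + 39/55)) = (1/151 + 269)/(119 + (236/((-175*(-1/63))) + 39*(1/55))) = (1/151 + 269)/(119 + (236/(25/9) + 39/55)) = 40620/(151*(119 + (236*(9/25) + 39/55))) = 40620/(151*(119 + (2124/25 + 39/55))) = 40620/(151*(119 + 23559/275)) = 40620/(151*(56284/275)) = (40620/151)*(275/56284) = 2792625/2124721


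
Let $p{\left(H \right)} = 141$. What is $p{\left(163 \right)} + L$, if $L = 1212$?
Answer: $1353$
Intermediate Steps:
$p{\left(163 \right)} + L = 141 + 1212 = 1353$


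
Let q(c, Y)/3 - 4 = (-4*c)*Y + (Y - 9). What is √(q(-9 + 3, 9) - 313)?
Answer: √347 ≈ 18.628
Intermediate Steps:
q(c, Y) = -15 + 3*Y - 12*Y*c (q(c, Y) = 12 + 3*((-4*c)*Y + (Y - 9)) = 12 + 3*(-4*Y*c + (-9 + Y)) = 12 + 3*(-9 + Y - 4*Y*c) = 12 + (-27 + 3*Y - 12*Y*c) = -15 + 3*Y - 12*Y*c)
√(q(-9 + 3, 9) - 313) = √((-15 + 3*9 - 12*9*(-9 + 3)) - 313) = √((-15 + 27 - 12*9*(-6)) - 313) = √((-15 + 27 + 648) - 313) = √(660 - 313) = √347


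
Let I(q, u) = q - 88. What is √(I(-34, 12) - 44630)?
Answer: 4*I*√2797 ≈ 211.55*I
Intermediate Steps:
I(q, u) = -88 + q
√(I(-34, 12) - 44630) = √((-88 - 34) - 44630) = √(-122 - 44630) = √(-44752) = 4*I*√2797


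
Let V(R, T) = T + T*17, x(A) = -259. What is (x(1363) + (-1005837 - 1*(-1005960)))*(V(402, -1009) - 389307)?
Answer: 55415784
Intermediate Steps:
V(R, T) = 18*T (V(R, T) = T + 17*T = 18*T)
(x(1363) + (-1005837 - 1*(-1005960)))*(V(402, -1009) - 389307) = (-259 + (-1005837 - 1*(-1005960)))*(18*(-1009) - 389307) = (-259 + (-1005837 + 1005960))*(-18162 - 389307) = (-259 + 123)*(-407469) = -136*(-407469) = 55415784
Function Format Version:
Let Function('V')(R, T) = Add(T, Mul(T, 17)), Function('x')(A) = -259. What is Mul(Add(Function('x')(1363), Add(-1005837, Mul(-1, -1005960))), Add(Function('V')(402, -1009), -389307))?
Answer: 55415784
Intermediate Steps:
Function('V')(R, T) = Mul(18, T) (Function('V')(R, T) = Add(T, Mul(17, T)) = Mul(18, T))
Mul(Add(Function('x')(1363), Add(-1005837, Mul(-1, -1005960))), Add(Function('V')(402, -1009), -389307)) = Mul(Add(-259, Add(-1005837, Mul(-1, -1005960))), Add(Mul(18, -1009), -389307)) = Mul(Add(-259, Add(-1005837, 1005960)), Add(-18162, -389307)) = Mul(Add(-259, 123), -407469) = Mul(-136, -407469) = 55415784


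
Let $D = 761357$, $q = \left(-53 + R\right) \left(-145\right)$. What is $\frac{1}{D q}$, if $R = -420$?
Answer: $\frac{1}{52217669845} \approx 1.9151 \cdot 10^{-11}$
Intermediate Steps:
$q = 68585$ ($q = \left(-53 - 420\right) \left(-145\right) = \left(-473\right) \left(-145\right) = 68585$)
$\frac{1}{D q} = \frac{1}{761357 \cdot 68585} = \frac{1}{761357} \cdot \frac{1}{68585} = \frac{1}{52217669845}$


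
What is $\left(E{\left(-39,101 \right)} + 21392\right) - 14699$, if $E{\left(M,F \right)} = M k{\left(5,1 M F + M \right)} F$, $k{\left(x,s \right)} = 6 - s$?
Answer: $-15686283$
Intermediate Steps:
$E{\left(M,F \right)} = F M \left(6 - M - F M\right)$ ($E{\left(M,F \right)} = M \left(6 - \left(1 M F + M\right)\right) F = M \left(6 - \left(M F + M\right)\right) F = M \left(6 - \left(F M + M\right)\right) F = M \left(6 - \left(M + F M\right)\right) F = M \left(6 - M - F M\right) F = F M \left(6 - M - F M\right)$)
$\left(E{\left(-39,101 \right)} + 21392\right) - 14699 = \left(101 \left(-39\right) \left(6 - -39 - 101 \left(-39\right)\right) + 21392\right) - 14699 = \left(101 \left(-39\right) \left(6 + 39 + 3939\right) + 21392\right) - 14699 = \left(101 \left(-39\right) 3984 + 21392\right) - 14699 = \left(-15692976 + 21392\right) - 14699 = -15671584 - 14699 = -15686283$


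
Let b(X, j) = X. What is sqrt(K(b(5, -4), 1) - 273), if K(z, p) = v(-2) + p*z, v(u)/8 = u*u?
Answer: 2*I*sqrt(59) ≈ 15.362*I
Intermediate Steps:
v(u) = 8*u**2 (v(u) = 8*(u*u) = 8*u**2)
K(z, p) = 32 + p*z (K(z, p) = 8*(-2)**2 + p*z = 8*4 + p*z = 32 + p*z)
sqrt(K(b(5, -4), 1) - 273) = sqrt((32 + 1*5) - 273) = sqrt((32 + 5) - 273) = sqrt(37 - 273) = sqrt(-236) = 2*I*sqrt(59)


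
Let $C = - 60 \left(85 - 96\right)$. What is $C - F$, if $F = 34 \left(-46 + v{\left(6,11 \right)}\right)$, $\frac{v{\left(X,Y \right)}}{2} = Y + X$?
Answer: $1068$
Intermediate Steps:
$v{\left(X,Y \right)} = 2 X + 2 Y$ ($v{\left(X,Y \right)} = 2 \left(Y + X\right) = 2 \left(X + Y\right) = 2 X + 2 Y$)
$C = 660$ ($C = \left(-60\right) \left(-11\right) = 660$)
$F = -408$ ($F = 34 \left(-46 + \left(2 \cdot 6 + 2 \cdot 11\right)\right) = 34 \left(-46 + \left(12 + 22\right)\right) = 34 \left(-46 + 34\right) = 34 \left(-12\right) = -408$)
$C - F = 660 - -408 = 660 + 408 = 1068$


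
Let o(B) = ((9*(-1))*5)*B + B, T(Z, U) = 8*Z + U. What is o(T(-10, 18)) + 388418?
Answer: 391146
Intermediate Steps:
T(Z, U) = U + 8*Z
o(B) = -44*B (o(B) = (-9*5)*B + B = -45*B + B = -44*B)
o(T(-10, 18)) + 388418 = -44*(18 + 8*(-10)) + 388418 = -44*(18 - 80) + 388418 = -44*(-62) + 388418 = 2728 + 388418 = 391146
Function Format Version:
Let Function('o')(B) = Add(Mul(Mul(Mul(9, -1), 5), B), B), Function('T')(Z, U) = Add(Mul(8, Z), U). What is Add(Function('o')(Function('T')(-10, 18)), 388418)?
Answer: 391146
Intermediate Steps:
Function('T')(Z, U) = Add(U, Mul(8, Z))
Function('o')(B) = Mul(-44, B) (Function('o')(B) = Add(Mul(Mul(-9, 5), B), B) = Add(Mul(-45, B), B) = Mul(-44, B))
Add(Function('o')(Function('T')(-10, 18)), 388418) = Add(Mul(-44, Add(18, Mul(8, -10))), 388418) = Add(Mul(-44, Add(18, -80)), 388418) = Add(Mul(-44, -62), 388418) = Add(2728, 388418) = 391146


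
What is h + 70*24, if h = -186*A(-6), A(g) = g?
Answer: 2796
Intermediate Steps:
h = 1116 (h = -186*(-6) = 1116)
h + 70*24 = 1116 + 70*24 = 1116 + 1680 = 2796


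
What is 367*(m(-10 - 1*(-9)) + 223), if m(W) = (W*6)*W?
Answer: 84043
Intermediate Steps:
m(W) = 6*W² (m(W) = (6*W)*W = 6*W²)
367*(m(-10 - 1*(-9)) + 223) = 367*(6*(-10 - 1*(-9))² + 223) = 367*(6*(-10 + 9)² + 223) = 367*(6*(-1)² + 223) = 367*(6*1 + 223) = 367*(6 + 223) = 367*229 = 84043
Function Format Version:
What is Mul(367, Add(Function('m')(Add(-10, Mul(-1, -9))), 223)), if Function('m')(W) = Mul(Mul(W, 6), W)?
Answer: 84043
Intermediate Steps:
Function('m')(W) = Mul(6, Pow(W, 2)) (Function('m')(W) = Mul(Mul(6, W), W) = Mul(6, Pow(W, 2)))
Mul(367, Add(Function('m')(Add(-10, Mul(-1, -9))), 223)) = Mul(367, Add(Mul(6, Pow(Add(-10, Mul(-1, -9)), 2)), 223)) = Mul(367, Add(Mul(6, Pow(Add(-10, 9), 2)), 223)) = Mul(367, Add(Mul(6, Pow(-1, 2)), 223)) = Mul(367, Add(Mul(6, 1), 223)) = Mul(367, Add(6, 223)) = Mul(367, 229) = 84043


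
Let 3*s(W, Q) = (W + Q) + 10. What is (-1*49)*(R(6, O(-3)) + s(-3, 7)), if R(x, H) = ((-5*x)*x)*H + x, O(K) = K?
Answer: -80948/3 ≈ -26983.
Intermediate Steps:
s(W, Q) = 10/3 + Q/3 + W/3 (s(W, Q) = ((W + Q) + 10)/3 = ((Q + W) + 10)/3 = (10 + Q + W)/3 = 10/3 + Q/3 + W/3)
R(x, H) = x - 5*H*x² (R(x, H) = (-5*x²)*H + x = -5*H*x² + x = x - 5*H*x²)
(-1*49)*(R(6, O(-3)) + s(-3, 7)) = (-1*49)*(6*(1 - 5*(-3)*6) + (10/3 + (⅓)*7 + (⅓)*(-3))) = -49*(6*(1 + 90) + (10/3 + 7/3 - 1)) = -49*(6*91 + 14/3) = -49*(546 + 14/3) = -49*1652/3 = -80948/3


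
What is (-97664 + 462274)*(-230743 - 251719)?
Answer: -175910469820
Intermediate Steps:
(-97664 + 462274)*(-230743 - 251719) = 364610*(-482462) = -175910469820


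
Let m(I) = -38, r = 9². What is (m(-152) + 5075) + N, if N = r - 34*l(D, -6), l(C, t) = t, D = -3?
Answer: 5322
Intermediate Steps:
r = 81
N = 285 (N = 81 - 34*(-6) = 81 + 204 = 285)
(m(-152) + 5075) + N = (-38 + 5075) + 285 = 5037 + 285 = 5322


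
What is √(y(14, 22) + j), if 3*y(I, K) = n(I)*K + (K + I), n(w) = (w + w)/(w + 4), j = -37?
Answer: I*√1101/9 ≈ 3.6868*I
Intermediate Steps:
n(w) = 2*w/(4 + w) (n(w) = (2*w)/(4 + w) = 2*w/(4 + w))
y(I, K) = I/3 + K/3 + 2*I*K/(3*(4 + I)) (y(I, K) = ((2*I/(4 + I))*K + (K + I))/3 = (2*I*K/(4 + I) + (I + K))/3 = (I + K + 2*I*K/(4 + I))/3 = I/3 + K/3 + 2*I*K/(3*(4 + I)))
√(y(14, 22) + j) = √(((4 + 14)*(14 + 22) + 2*14*22)/(3*(4 + 14)) - 37) = √((⅓)*(18*36 + 616)/18 - 37) = √((⅓)*(1/18)*(648 + 616) - 37) = √((⅓)*(1/18)*1264 - 37) = √(632/27 - 37) = √(-367/27) = I*√1101/9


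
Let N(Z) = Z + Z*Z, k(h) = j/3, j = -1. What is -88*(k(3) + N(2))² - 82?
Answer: -26170/9 ≈ -2907.8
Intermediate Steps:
k(h) = -⅓ (k(h) = -1/3 = -1*⅓ = -⅓)
N(Z) = Z + Z²
-88*(k(3) + N(2))² - 82 = -88*(-⅓ + 2*(1 + 2))² - 82 = -88*(-⅓ + 2*3)² - 82 = -88*(-⅓ + 6)² - 82 = -88*(17/3)² - 82 = -88*289/9 - 82 = -25432/9 - 82 = -26170/9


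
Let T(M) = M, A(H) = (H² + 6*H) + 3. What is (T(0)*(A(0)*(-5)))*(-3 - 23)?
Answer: 0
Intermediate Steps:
A(H) = 3 + H² + 6*H
(T(0)*(A(0)*(-5)))*(-3 - 23) = (0*((3 + 0² + 6*0)*(-5)))*(-3 - 23) = (0*((3 + 0 + 0)*(-5)))*(-26) = (0*(3*(-5)))*(-26) = (0*(-15))*(-26) = 0*(-26) = 0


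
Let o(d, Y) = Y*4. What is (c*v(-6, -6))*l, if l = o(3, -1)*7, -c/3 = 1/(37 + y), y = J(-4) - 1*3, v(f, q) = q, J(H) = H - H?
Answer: -252/17 ≈ -14.824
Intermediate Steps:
J(H) = 0
y = -3 (y = 0 - 1*3 = 0 - 3 = -3)
o(d, Y) = 4*Y
c = -3/34 (c = -3/(37 - 3) = -3/34 ≈ -0.088235)
l = -28 (l = (4*(-1))*7 = -4*7 = -28)
(c*v(-6, -6))*l = -3/34*(-6)*(-28) = (9/17)*(-28) = -252/17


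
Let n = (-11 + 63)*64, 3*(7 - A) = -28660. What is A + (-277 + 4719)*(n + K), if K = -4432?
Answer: -14683223/3 ≈ -4.8944e+6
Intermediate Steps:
A = 28681/3 (A = 7 - 1/3*(-28660) = 7 + 28660/3 = 28681/3 ≈ 9560.3)
n = 3328 (n = 52*64 = 3328)
A + (-277 + 4719)*(n + K) = 28681/3 + (-277 + 4719)*(3328 - 4432) = 28681/3 + 4442*(-1104) = 28681/3 - 4903968 = -14683223/3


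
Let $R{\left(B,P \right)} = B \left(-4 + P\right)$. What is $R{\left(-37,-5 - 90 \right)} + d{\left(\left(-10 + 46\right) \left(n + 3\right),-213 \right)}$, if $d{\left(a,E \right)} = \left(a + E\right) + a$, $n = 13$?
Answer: $4602$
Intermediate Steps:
$d{\left(a,E \right)} = E + 2 a$ ($d{\left(a,E \right)} = \left(E + a\right) + a = E + 2 a$)
$R{\left(-37,-5 - 90 \right)} + d{\left(\left(-10 + 46\right) \left(n + 3\right),-213 \right)} = - 37 \left(-4 - 95\right) - \left(213 - 2 \left(-10 + 46\right) \left(13 + 3\right)\right) = - 37 \left(-4 - 95\right) - \left(213 - 2 \cdot 36 \cdot 16\right) = \left(-37\right) \left(-99\right) + \left(-213 + 2 \cdot 576\right) = 3663 + \left(-213 + 1152\right) = 3663 + 939 = 4602$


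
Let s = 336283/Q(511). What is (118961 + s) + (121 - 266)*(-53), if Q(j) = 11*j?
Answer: 712213449/5621 ≈ 1.2671e+5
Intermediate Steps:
s = 336283/5621 (s = 336283/((11*511)) = 336283/5621 ≈ 59.826)
(118961 + s) + (121 - 266)*(-53) = (118961 + 336283/5621) + (121 - 266)*(-53) = 669016064/5621 - 145*(-53) = 669016064/5621 + 7685 = 712213449/5621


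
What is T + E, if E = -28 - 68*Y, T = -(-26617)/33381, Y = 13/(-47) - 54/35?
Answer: 5300090749/54911745 ≈ 96.520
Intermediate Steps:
Y = -2993/1645 (Y = 13*(-1/47) - 54*1/35 = -13/47 - 54/35 = -2993/1645 ≈ -1.8195)
T = 26617/33381 (T = -(-26617)/33381 = -1*(-26617/33381) = 26617/33381 ≈ 0.79737)
E = 157464/1645 (E = -28 - 68*(-2993/1645) = -28 + 203524/1645 = 157464/1645 ≈ 95.723)
T + E = 26617/33381 + 157464/1645 = 5300090749/54911745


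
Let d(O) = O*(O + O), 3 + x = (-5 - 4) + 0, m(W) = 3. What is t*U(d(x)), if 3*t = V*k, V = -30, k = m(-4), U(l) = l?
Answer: -8640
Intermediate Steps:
x = -12 (x = -3 + ((-5 - 4) + 0) = -3 + (-9 + 0) = -3 - 9 = -12)
d(O) = 2*O**2 (d(O) = O*(2*O) = 2*O**2)
k = 3
t = -30 (t = (-30*3)/3 = (1/3)*(-90) = -30)
t*U(d(x)) = -60*(-12)**2 = -60*144 = -30*288 = -8640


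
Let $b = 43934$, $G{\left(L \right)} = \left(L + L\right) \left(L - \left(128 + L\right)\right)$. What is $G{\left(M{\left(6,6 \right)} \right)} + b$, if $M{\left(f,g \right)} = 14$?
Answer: $40350$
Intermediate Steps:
$G{\left(L \right)} = - 256 L$ ($G{\left(L \right)} = 2 L \left(-128\right) = - 256 L$)
$G{\left(M{\left(6,6 \right)} \right)} + b = \left(-256\right) 14 + 43934 = -3584 + 43934 = 40350$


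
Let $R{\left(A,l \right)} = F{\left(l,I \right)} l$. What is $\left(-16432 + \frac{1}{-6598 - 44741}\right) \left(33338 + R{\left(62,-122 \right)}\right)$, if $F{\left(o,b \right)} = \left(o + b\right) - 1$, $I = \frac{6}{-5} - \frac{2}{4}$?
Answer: $- \frac{68263466570631}{85565} \approx -7.978 \cdot 10^{8}$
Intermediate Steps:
$I = - \frac{17}{10}$ ($I = 6 \left(- \frac{1}{5}\right) - \frac{1}{2} = - \frac{6}{5} - \frac{1}{2} = - \frac{17}{10} \approx -1.7$)
$F{\left(o,b \right)} = -1 + b + o$ ($F{\left(o,b \right)} = \left(b + o\right) - 1 = -1 + b + o$)
$R{\left(A,l \right)} = l \left(- \frac{27}{10} + l\right)$ ($R{\left(A,l \right)} = \left(-1 - \frac{17}{10} + l\right) l = \left(- \frac{27}{10} + l\right) l = l \left(- \frac{27}{10} + l\right)$)
$\left(-16432 + \frac{1}{-6598 - 44741}\right) \left(33338 + R{\left(62,-122 \right)}\right) = \left(-16432 + \frac{1}{-6598 - 44741}\right) \left(33338 + \frac{1}{10} \left(-122\right) \left(-27 + 10 \left(-122\right)\right)\right) = \left(-16432 + \frac{1}{-51339}\right) \left(33338 + \frac{1}{10} \left(-122\right) \left(-27 - 1220\right)\right) = \left(-16432 - \frac{1}{51339}\right) \left(33338 + \frac{1}{10} \left(-122\right) \left(-1247\right)\right) = - \frac{843602449 \left(33338 + \frac{76067}{5}\right)}{51339} = \left(- \frac{843602449}{51339}\right) \frac{242757}{5} = - \frac{68263466570631}{85565}$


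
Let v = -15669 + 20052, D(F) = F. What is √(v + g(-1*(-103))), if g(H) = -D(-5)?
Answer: 2*√1097 ≈ 66.242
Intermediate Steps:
g(H) = 5 (g(H) = -1*(-5) = 5)
v = 4383
√(v + g(-1*(-103))) = √(4383 + 5) = √4388 = 2*√1097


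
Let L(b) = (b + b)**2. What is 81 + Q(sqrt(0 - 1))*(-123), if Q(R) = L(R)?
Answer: 573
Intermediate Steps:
L(b) = 4*b**2 (L(b) = (2*b)**2 = 4*b**2)
Q(R) = 4*R**2
81 + Q(sqrt(0 - 1))*(-123) = 81 + (4*(sqrt(0 - 1))**2)*(-123) = 81 + (4*(sqrt(-1))**2)*(-123) = 81 + (4*I**2)*(-123) = 81 + (4*(-1))*(-123) = 81 - 4*(-123) = 81 + 492 = 573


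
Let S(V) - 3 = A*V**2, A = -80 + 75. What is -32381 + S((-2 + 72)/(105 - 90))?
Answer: -292382/9 ≈ -32487.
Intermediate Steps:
A = -5
S(V) = 3 - 5*V**2
-32381 + S((-2 + 72)/(105 - 90)) = -32381 + (3 - 5*(-2 + 72)**2/(105 - 90)**2) = -32381 + (3 - 5*(70/15)**2) = -32381 + (3 - 5*(70*(1/15))**2) = -32381 + (3 - 5*(14/3)**2) = -32381 + (3 - 5*196/9) = -32381 + (3 - 980/9) = -32381 - 953/9 = -292382/9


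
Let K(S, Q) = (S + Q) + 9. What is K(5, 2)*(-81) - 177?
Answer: -1473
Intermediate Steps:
K(S, Q) = 9 + Q + S (K(S, Q) = (Q + S) + 9 = 9 + Q + S)
K(5, 2)*(-81) - 177 = (9 + 2 + 5)*(-81) - 177 = 16*(-81) - 177 = -1296 - 177 = -1473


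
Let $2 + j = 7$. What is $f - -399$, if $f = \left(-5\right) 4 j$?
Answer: $299$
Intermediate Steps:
$j = 5$ ($j = -2 + 7 = 5$)
$f = -100$ ($f = \left(-5\right) 4 \cdot 5 = \left(-20\right) 5 = -100$)
$f - -399 = -100 - -399 = -100 + 399 = 299$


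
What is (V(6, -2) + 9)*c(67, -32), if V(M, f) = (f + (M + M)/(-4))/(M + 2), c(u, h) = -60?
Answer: -1005/2 ≈ -502.50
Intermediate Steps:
V(M, f) = (f - M/2)/(2 + M) (V(M, f) = (f + (2*M)*(-1/4))/(2 + M) = (f - M/2)/(2 + M))
(V(6, -2) + 9)*c(67, -32) = ((-2 - 1/2*6)/(2 + 6) + 9)*(-60) = ((-2 - 3)/8 + 9)*(-60) = ((1/8)*(-5) + 9)*(-60) = (-5/8 + 9)*(-60) = (67/8)*(-60) = -1005/2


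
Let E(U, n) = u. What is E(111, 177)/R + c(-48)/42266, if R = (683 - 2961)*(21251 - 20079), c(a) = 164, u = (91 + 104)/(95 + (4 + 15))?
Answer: 8317773011/2144006418064 ≈ 0.0038795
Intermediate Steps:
u = 65/38 (u = 195/(95 + 19) = 195/114 = 195*(1/114) = 65/38 ≈ 1.7105)
E(U, n) = 65/38
R = -2669816 (R = -2278*1172 = -2669816)
E(111, 177)/R + c(-48)/42266 = (65/38)/(-2669816) + 164/42266 = (65/38)*(-1/2669816) + 164*(1/42266) = -65/101453008 + 82/21133 = 8317773011/2144006418064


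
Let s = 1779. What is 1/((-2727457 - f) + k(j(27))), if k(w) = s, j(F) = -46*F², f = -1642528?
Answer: -1/1083150 ≈ -9.2323e-7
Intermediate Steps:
k(w) = 1779
1/((-2727457 - f) + k(j(27))) = 1/((-2727457 - 1*(-1642528)) + 1779) = 1/((-2727457 + 1642528) + 1779) = 1/(-1084929 + 1779) = 1/(-1083150) = -1/1083150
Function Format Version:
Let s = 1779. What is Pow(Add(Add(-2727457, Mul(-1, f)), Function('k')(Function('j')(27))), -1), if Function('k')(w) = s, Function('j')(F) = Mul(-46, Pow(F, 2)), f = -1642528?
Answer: Rational(-1, 1083150) ≈ -9.2323e-7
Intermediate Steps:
Function('k')(w) = 1779
Pow(Add(Add(-2727457, Mul(-1, f)), Function('k')(Function('j')(27))), -1) = Pow(Add(Add(-2727457, Mul(-1, -1642528)), 1779), -1) = Pow(Add(Add(-2727457, 1642528), 1779), -1) = Pow(Add(-1084929, 1779), -1) = Pow(-1083150, -1) = Rational(-1, 1083150)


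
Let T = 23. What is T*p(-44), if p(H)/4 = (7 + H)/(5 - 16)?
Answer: 3404/11 ≈ 309.45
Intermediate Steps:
p(H) = -28/11 - 4*H/11 (p(H) = 4*((7 + H)/(5 - 16)) = 4*((7 + H)/(-11)) = 4*((7 + H)*(-1/11)) = 4*(-7/11 - H/11) = -28/11 - 4*H/11)
T*p(-44) = 23*(-28/11 - 4/11*(-44)) = 23*(-28/11 + 16) = 23*(148/11) = 3404/11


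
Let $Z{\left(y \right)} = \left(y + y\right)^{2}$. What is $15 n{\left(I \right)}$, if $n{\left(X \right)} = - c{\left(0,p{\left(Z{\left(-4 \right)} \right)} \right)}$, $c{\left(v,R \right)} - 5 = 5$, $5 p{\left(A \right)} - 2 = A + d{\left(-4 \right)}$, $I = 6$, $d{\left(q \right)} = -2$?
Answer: $-150$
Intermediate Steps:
$Z{\left(y \right)} = 4 y^{2}$ ($Z{\left(y \right)} = \left(2 y\right)^{2} = 4 y^{2}$)
$p{\left(A \right)} = \frac{A}{5}$ ($p{\left(A \right)} = \frac{2}{5} + \frac{A - 2}{5} = \frac{2}{5} + \frac{-2 + A}{5} = \frac{2}{5} + \left(- \frac{2}{5} + \frac{A}{5}\right) = \frac{A}{5}$)
$c{\left(v,R \right)} = 10$ ($c{\left(v,R \right)} = 5 + 5 = 10$)
$n{\left(X \right)} = -10$ ($n{\left(X \right)} = \left(-1\right) 10 = -10$)
$15 n{\left(I \right)} = 15 \left(-10\right) = -150$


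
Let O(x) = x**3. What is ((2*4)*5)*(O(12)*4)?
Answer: 276480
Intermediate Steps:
((2*4)*5)*(O(12)*4) = ((2*4)*5)*(12**3*4) = (8*5)*(1728*4) = 40*6912 = 276480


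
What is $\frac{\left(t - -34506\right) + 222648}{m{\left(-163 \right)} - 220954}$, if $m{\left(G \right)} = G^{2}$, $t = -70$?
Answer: $- \frac{257084}{194385} \approx -1.3225$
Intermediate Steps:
$\frac{\left(t - -34506\right) + 222648}{m{\left(-163 \right)} - 220954} = \frac{\left(-70 - -34506\right) + 222648}{\left(-163\right)^{2} - 220954} = \frac{\left(-70 + 34506\right) + 222648}{26569 - 220954} = \frac{34436 + 222648}{-194385} = 257084 \left(- \frac{1}{194385}\right) = - \frac{257084}{194385}$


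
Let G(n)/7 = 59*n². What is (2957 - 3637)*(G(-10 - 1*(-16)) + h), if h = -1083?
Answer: -9373800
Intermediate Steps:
G(n) = 413*n² (G(n) = 7*(59*n²) = 413*n²)
(2957 - 3637)*(G(-10 - 1*(-16)) + h) = (2957 - 3637)*(413*(-10 - 1*(-16))² - 1083) = -680*(413*(-10 + 16)² - 1083) = -680*(413*6² - 1083) = -680*(413*36 - 1083) = -680*(14868 - 1083) = -680*13785 = -9373800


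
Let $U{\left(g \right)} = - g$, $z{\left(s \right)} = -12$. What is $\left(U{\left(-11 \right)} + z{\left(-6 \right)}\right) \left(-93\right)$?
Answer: $93$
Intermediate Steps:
$\left(U{\left(-11 \right)} + z{\left(-6 \right)}\right) \left(-93\right) = \left(\left(-1\right) \left(-11\right) - 12\right) \left(-93\right) = \left(11 - 12\right) \left(-93\right) = \left(-1\right) \left(-93\right) = 93$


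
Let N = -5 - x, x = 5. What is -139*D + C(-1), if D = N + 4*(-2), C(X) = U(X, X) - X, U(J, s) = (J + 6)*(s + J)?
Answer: 2493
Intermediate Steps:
U(J, s) = (6 + J)*(J + s)
C(X) = 2*X² + 11*X (C(X) = (X² + 6*X + 6*X + X*X) - X = (X² + 6*X + 6*X + X²) - X = (2*X² + 12*X) - X = 2*X² + 11*X)
N = -10 (N = -5 - 1*5 = -5 - 5 = -10)
D = -18 (D = -10 + 4*(-2) = -10 - 8 = -18)
-139*D + C(-1) = -139*(-18) - (11 + 2*(-1)) = 2502 - (11 - 2) = 2502 - 1*9 = 2502 - 9 = 2493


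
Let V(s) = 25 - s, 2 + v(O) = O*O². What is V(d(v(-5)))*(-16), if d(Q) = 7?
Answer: -288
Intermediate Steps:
v(O) = -2 + O³ (v(O) = -2 + O*O² = -2 + O³)
V(d(v(-5)))*(-16) = (25 - 1*7)*(-16) = (25 - 7)*(-16) = 18*(-16) = -288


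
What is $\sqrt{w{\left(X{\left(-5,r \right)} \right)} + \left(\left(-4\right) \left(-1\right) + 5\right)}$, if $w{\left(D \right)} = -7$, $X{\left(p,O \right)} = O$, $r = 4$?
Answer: $\sqrt{2} \approx 1.4142$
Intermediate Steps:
$\sqrt{w{\left(X{\left(-5,r \right)} \right)} + \left(\left(-4\right) \left(-1\right) + 5\right)} = \sqrt{-7 + \left(\left(-4\right) \left(-1\right) + 5\right)} = \sqrt{-7 + \left(4 + 5\right)} = \sqrt{-7 + 9} = \sqrt{2}$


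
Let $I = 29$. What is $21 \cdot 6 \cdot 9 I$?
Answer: $32886$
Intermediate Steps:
$21 \cdot 6 \cdot 9 I = 21 \cdot 6 \cdot 9 \cdot 29 = 126 \cdot 9 \cdot 29 = 1134 \cdot 29 = 32886$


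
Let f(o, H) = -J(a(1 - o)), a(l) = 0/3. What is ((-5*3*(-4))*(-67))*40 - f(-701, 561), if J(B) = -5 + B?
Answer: -160805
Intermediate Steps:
a(l) = 0 (a(l) = 0*(⅓) = 0)
f(o, H) = 5 (f(o, H) = -(-5 + 0) = -1*(-5) = 5)
((-5*3*(-4))*(-67))*40 - f(-701, 561) = ((-5*3*(-4))*(-67))*40 - 1*5 = (-15*(-4)*(-67))*40 - 5 = (60*(-67))*40 - 5 = -4020*40 - 5 = -160800 - 5 = -160805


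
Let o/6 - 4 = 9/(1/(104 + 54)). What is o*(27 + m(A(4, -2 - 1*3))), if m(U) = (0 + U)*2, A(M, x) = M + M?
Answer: 367908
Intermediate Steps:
A(M, x) = 2*M
m(U) = 2*U (m(U) = U*2 = 2*U)
o = 8556 (o = 24 + 6*(9/(1/(104 + 54))) = 24 + 6*(9/(1/158)) = 24 + 6*(9*158) = 24 + 6*1422 = 24 + 8532 = 8556)
o*(27 + m(A(4, -2 - 1*3))) = 8556*(27 + 2*(2*4)) = 8556*(27 + 2*8) = 8556*(27 + 16) = 8556*43 = 367908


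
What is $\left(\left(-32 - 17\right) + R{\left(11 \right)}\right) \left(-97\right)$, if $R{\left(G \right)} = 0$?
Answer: $4753$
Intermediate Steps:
$\left(\left(-32 - 17\right) + R{\left(11 \right)}\right) \left(-97\right) = \left(\left(-32 - 17\right) + 0\right) \left(-97\right) = \left(-49 + 0\right) \left(-97\right) = \left(-49\right) \left(-97\right) = 4753$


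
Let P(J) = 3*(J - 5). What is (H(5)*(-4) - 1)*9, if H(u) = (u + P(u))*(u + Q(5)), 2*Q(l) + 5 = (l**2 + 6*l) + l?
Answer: -5859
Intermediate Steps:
P(J) = -15 + 3*J (P(J) = 3*(-5 + J) = -15 + 3*J)
Q(l) = -5/2 + l**2/2 + 7*l/2 (Q(l) = -5/2 + ((l**2 + 6*l) + l)/2 = -5/2 + (l**2 + 7*l)/2 = -5/2 + (l**2/2 + 7*l/2) = -5/2 + l**2/2 + 7*l/2)
H(u) = (-15 + 4*u)*(55/2 + u) (H(u) = (u + (-15 + 3*u))*(u + (-5/2 + (1/2)*5**2 + (7/2)*5)) = (-15 + 4*u)*(u + (-5/2 + (1/2)*25 + 35/2)) = (-15 + 4*u)*(u + (-5/2 + 25/2 + 35/2)) = (-15 + 4*u)*(u + 55/2) = (-15 + 4*u)*(55/2 + u))
(H(5)*(-4) - 1)*9 = ((-825/2 + 4*5**2 + 95*5)*(-4) - 1)*9 = ((-825/2 + 4*25 + 475)*(-4) - 1)*9 = ((-825/2 + 100 + 475)*(-4) - 1)*9 = ((325/2)*(-4) - 1)*9 = (-650 - 1)*9 = -651*9 = -5859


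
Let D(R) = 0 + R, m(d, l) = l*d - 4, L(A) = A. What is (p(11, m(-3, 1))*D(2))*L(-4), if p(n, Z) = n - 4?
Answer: -56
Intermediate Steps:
m(d, l) = -4 + d*l (m(d, l) = d*l - 4 = -4 + d*l)
p(n, Z) = -4 + n
D(R) = R
(p(11, m(-3, 1))*D(2))*L(-4) = ((-4 + 11)*2)*(-4) = (7*2)*(-4) = 14*(-4) = -56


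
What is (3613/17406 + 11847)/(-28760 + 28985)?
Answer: 41242499/783270 ≈ 52.654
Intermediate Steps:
(3613/17406 + 11847)/(-28760 + 28985) = (3613*(1/17406) + 11847)/225 = (3613/17406 + 11847)*(1/225) = (206212495/17406)*(1/225) = 41242499/783270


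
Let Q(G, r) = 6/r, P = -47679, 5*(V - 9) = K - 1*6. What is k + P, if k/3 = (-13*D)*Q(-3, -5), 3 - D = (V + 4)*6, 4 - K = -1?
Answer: -1278321/25 ≈ -51133.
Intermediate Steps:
K = 5 (K = 4 - 1*(-1) = 4 + 1 = 5)
V = 44/5 (V = 9 + (5 - 1*6)/5 = 9 + (5 - 6)/5 = 9 + (⅕)*(-1) = 9 - ⅕ = 44/5 ≈ 8.8000)
D = -369/5 (D = 3 - (44/5 + 4)*6 = 3 - 64*6/5 = 3 - 1*384/5 = 3 - 384/5 = -369/5 ≈ -73.800)
k = -86346/25 (k = 3*((-13*(-369/5))*(6/(-5))) = 3*(4797*(6*(-⅕))/5) = 3*((4797/5)*(-6/5)) = 3*(-28782/25) = -86346/25 ≈ -3453.8)
k + P = -86346/25 - 47679 = -1278321/25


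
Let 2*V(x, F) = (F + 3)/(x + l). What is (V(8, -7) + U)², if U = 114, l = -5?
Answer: 115600/9 ≈ 12844.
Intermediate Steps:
V(x, F) = (3 + F)/(2*(-5 + x)) (V(x, F) = ((F + 3)/(x - 5))/2 = ((3 + F)/(-5 + x))/2 = (3 + F)/(2*(-5 + x)))
(V(8, -7) + U)² = ((3 - 7)/(2*(-5 + 8)) + 114)² = ((½)*(-4)/3 + 114)² = ((½)*(⅓)*(-4) + 114)² = (-⅔ + 114)² = (340/3)² = 115600/9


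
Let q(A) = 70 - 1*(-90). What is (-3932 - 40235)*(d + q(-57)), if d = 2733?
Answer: -127775131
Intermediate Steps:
q(A) = 160 (q(A) = 70 + 90 = 160)
(-3932 - 40235)*(d + q(-57)) = (-3932 - 40235)*(2733 + 160) = -44167*2893 = -127775131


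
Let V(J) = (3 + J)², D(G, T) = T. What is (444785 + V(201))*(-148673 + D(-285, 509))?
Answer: -72067117764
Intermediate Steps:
(444785 + V(201))*(-148673 + D(-285, 509)) = (444785 + (3 + 201)²)*(-148673 + 509) = (444785 + 204²)*(-148164) = (444785 + 41616)*(-148164) = 486401*(-148164) = -72067117764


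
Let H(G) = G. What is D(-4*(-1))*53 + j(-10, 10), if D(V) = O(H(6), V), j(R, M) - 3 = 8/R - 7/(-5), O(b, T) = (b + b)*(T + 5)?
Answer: 28638/5 ≈ 5727.6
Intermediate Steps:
O(b, T) = 2*b*(5 + T) (O(b, T) = (2*b)*(5 + T) = 2*b*(5 + T))
j(R, M) = 22/5 + 8/R (j(R, M) = 3 + (8/R - 7/(-5)) = 3 + (8/R - 7*(-1/5)) = 3 + (8/R + 7/5) = 3 + (7/5 + 8/R) = 22/5 + 8/R)
D(V) = 60 + 12*V (D(V) = 2*6*(5 + V) = 60 + 12*V)
D(-4*(-1))*53 + j(-10, 10) = (60 + 12*(-4*(-1)))*53 + (22/5 + 8/(-10)) = (60 + 12*4)*53 + (22/5 + 8*(-1/10)) = (60 + 48)*53 + (22/5 - 4/5) = 108*53 + 18/5 = 5724 + 18/5 = 28638/5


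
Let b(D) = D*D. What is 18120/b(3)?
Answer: 6040/3 ≈ 2013.3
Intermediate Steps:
b(D) = D²
18120/b(3) = 18120/(3²) = 18120/9 = 18120*(⅑) = 6040/3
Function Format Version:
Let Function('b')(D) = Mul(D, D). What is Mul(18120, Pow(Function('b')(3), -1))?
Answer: Rational(6040, 3) ≈ 2013.3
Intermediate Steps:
Function('b')(D) = Pow(D, 2)
Mul(18120, Pow(Function('b')(3), -1)) = Mul(18120, Pow(Pow(3, 2), -1)) = Mul(18120, Pow(9, -1)) = Mul(18120, Rational(1, 9)) = Rational(6040, 3)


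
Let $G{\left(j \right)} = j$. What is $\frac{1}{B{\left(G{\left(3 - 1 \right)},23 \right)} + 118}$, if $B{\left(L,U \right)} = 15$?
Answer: $\frac{1}{133} \approx 0.0075188$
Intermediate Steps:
$\frac{1}{B{\left(G{\left(3 - 1 \right)},23 \right)} + 118} = \frac{1}{15 + 118} = \frac{1}{133}$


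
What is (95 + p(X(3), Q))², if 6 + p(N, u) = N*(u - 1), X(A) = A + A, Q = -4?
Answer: 3481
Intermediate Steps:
X(A) = 2*A
p(N, u) = -6 + N*(-1 + u) (p(N, u) = -6 + N*(u - 1) = -6 + N*(-1 + u))
(95 + p(X(3), Q))² = (95 + (-6 - 2*3 + (2*3)*(-4)))² = (95 + (-6 - 1*6 + 6*(-4)))² = (95 + (-6 - 6 - 24))² = (95 - 36)² = 59² = 3481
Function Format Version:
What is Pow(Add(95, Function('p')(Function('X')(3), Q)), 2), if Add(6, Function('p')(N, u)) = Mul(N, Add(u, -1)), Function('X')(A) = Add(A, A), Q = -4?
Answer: 3481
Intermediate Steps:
Function('X')(A) = Mul(2, A)
Function('p')(N, u) = Add(-6, Mul(N, Add(-1, u))) (Function('p')(N, u) = Add(-6, Mul(N, Add(u, -1))) = Add(-6, Mul(N, Add(-1, u))))
Pow(Add(95, Function('p')(Function('X')(3), Q)), 2) = Pow(Add(95, Add(-6, Mul(-1, Mul(2, 3)), Mul(Mul(2, 3), -4))), 2) = Pow(Add(95, Add(-6, Mul(-1, 6), Mul(6, -4))), 2) = Pow(Add(95, Add(-6, -6, -24)), 2) = Pow(Add(95, -36), 2) = Pow(59, 2) = 3481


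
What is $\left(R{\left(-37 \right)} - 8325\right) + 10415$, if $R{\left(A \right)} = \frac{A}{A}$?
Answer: $2091$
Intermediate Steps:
$R{\left(A \right)} = 1$
$\left(R{\left(-37 \right)} - 8325\right) + 10415 = \left(1 - 8325\right) + 10415 = -8324 + 10415 = 2091$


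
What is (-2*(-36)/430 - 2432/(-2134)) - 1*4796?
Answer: -1099926528/229405 ≈ -4794.7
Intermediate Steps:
(-2*(-36)/430 - 2432/(-2134)) - 1*4796 = (72*(1/430) - 2432*(-1/2134)) - 4796 = (36/215 + 1216/1067) - 4796 = 299852/229405 - 4796 = -1099926528/229405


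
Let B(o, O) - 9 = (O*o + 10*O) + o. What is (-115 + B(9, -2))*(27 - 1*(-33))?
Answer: -8100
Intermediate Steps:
B(o, O) = 9 + o + 10*O + O*o (B(o, O) = 9 + ((O*o + 10*O) + o) = 9 + ((10*O + O*o) + o) = 9 + (o + 10*O + O*o) = 9 + o + 10*O + O*o)
(-115 + B(9, -2))*(27 - 1*(-33)) = (-115 + (9 + 9 + 10*(-2) - 2*9))*(27 - 1*(-33)) = (-115 + (9 + 9 - 20 - 18))*(27 + 33) = (-115 - 20)*60 = -135*60 = -8100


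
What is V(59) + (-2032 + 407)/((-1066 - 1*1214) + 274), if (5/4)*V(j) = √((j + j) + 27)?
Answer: 1625/2006 + 4*√145/5 ≈ 10.443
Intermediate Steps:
V(j) = 4*√(27 + 2*j)/5 (V(j) = 4*√((j + j) + 27)/5 = 4*√(2*j + 27)/5 = 4*√(27 + 2*j)/5)
V(59) + (-2032 + 407)/((-1066 - 1*1214) + 274) = 4*√(27 + 2*59)/5 + (-2032 + 407)/((-1066 - 1*1214) + 274) = 4*√(27 + 118)/5 - 1625/((-1066 - 1214) + 274) = 4*√145/5 - 1625/(-2280 + 274) = 4*√145/5 - 1625/(-2006) = 4*√145/5 - 1625*(-1/2006) = 4*√145/5 + 1625/2006 = 1625/2006 + 4*√145/5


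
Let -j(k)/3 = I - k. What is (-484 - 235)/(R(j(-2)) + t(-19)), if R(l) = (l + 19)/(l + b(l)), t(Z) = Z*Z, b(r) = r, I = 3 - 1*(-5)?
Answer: -43140/21671 ≈ -1.9907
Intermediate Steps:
I = 8 (I = 3 + 5 = 8)
j(k) = -24 + 3*k (j(k) = -3*(8 - k) = -24 + 3*k)
t(Z) = Z²
R(l) = (19 + l)/(2*l) (R(l) = (l + 19)/(l + l) = (19 + l)/((2*l)) = (19 + l)*(1/(2*l)) = (19 + l)/(2*l))
(-484 - 235)/(R(j(-2)) + t(-19)) = (-484 - 235)/((19 + (-24 + 3*(-2)))/(2*(-24 + 3*(-2))) + (-19)²) = -719/((19 + (-24 - 6))/(2*(-24 - 6)) + 361) = -719/((½)*(19 - 30)/(-30) + 361) = -719/((½)*(-1/30)*(-11) + 361) = -719/(11/60 + 361) = -719/21671/60 = -719*60/21671 = -43140/21671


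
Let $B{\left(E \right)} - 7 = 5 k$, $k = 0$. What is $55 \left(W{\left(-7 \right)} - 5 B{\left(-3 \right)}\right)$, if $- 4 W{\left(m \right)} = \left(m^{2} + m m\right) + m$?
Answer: $- \frac{12705}{4} \approx -3176.3$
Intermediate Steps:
$W{\left(m \right)} = - \frac{m^{2}}{2} - \frac{m}{4}$ ($W{\left(m \right)} = - \frac{\left(m^{2} + m m\right) + m}{4} = - \frac{\left(m^{2} + m^{2}\right) + m}{4} = - \frac{2 m^{2} + m}{4} = - \frac{m + 2 m^{2}}{4} = - \frac{m^{2}}{2} - \frac{m}{4}$)
$B{\left(E \right)} = 7$ ($B{\left(E \right)} = 7 + 5 \cdot 0 = 7 + 0 = 7$)
$55 \left(W{\left(-7 \right)} - 5 B{\left(-3 \right)}\right) = 55 \left(\left(- \frac{1}{4}\right) \left(-7\right) \left(1 + 2 \left(-7\right)\right) - 35\right) = 55 \left(\left(- \frac{1}{4}\right) \left(-7\right) \left(1 - 14\right) - 35\right) = 55 \left(\left(- \frac{1}{4}\right) \left(-7\right) \left(-13\right) - 35\right) = 55 \left(- \frac{91}{4} - 35\right) = 55 \left(- \frac{231}{4}\right) = - \frac{12705}{4}$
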